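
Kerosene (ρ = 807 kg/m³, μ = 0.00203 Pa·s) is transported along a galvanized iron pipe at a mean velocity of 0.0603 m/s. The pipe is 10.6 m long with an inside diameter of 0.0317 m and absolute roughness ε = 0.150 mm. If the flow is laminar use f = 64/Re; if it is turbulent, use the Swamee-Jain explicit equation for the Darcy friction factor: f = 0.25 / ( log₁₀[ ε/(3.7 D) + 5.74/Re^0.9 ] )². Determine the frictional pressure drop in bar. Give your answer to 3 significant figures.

ΔP ≈ 4.13×10^-4 bar

Reynolds number Re = ρVD/μ = 807 · 0.0603 · 0.0317 / 0.00203 = 759.9.
Re < 2300 → laminar flow, so f = 64/Re = 64/759.9 = 0.08422 (the turbulent correlation is not needed).
Darcy-Weisbach: ΔP = f(L/D)(ρV²/2) = 0.08422·(10.6/0.0317)·(807·0.0603²/2) = 0.08422·334.4·1.467 = 41.32 Pa.
ΔP = 41.32 Pa = 4.13×10^-4 bar.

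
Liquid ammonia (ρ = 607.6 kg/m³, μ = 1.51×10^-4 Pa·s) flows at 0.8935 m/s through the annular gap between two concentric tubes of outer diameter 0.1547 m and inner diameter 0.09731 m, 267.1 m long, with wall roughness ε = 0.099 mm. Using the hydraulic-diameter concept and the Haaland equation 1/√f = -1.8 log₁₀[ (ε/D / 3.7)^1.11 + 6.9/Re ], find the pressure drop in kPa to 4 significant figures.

Hydraulic diameter D_h = 4A/P = D_o - D_i = 0.1547 - 0.09731 = 0.05739 m.
Re = ρVD_h/μ = 607.6·0.8935·0.05739/0.000151 = 2.063e+05.
ε/D_h = 9.9e-05/0.05739 = 0.00173; Haaland gives 1/√f = -1.8 log₁₀[0.000201+3.34e-05] = 6.536, so f = 0.02341.
ΔP = f(L/D_h)(ρV²/2) = 0.02341·267.1/0.05739·242.5 = 2.643e+04 Pa.
ΔP = 26.43 kPa.

ΔP ≈ 26.43 kPa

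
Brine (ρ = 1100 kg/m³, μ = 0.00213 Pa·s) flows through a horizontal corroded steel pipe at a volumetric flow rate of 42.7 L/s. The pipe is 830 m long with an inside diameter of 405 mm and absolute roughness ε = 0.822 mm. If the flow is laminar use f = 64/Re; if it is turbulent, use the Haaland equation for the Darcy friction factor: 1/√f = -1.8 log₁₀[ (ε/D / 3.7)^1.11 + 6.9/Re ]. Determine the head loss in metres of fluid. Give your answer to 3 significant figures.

Q = 42.7 L/s = 42.7/1000 = 0.0427 m³/s.
Cross-sectional area A = πD²/4 = π(0.405)²/4 = 0.1288 m²; mean velocity V = Q/A = 0.0427/0.1288 = 0.3315 m/s.
Reynolds number Re = ρVD/μ = 1100 · 0.3315 · 0.405 / 0.00213 = 6.933e+04.
Re > 4000 → turbulent. Relative roughness ε/D = 0.000822/0.405 = 0.00203. Haaland: 1/√f = -1.8 log₁₀[(0.00203/3.7)^1.11 + 6.9/6.933e+04] = -1.8 log₁₀[0.00024 + 9.95e-05] = 6.244, so f = 0.02565.
Darcy-Weisbach: ΔP = f(L/D)(ρV²/2) = 0.02565·(830/0.405)·(1100·0.3315²/2) = 0.02565·2049·60.43 = 3176 Pa.
Head loss h_f = ΔP/(ρg) = 3176/(1100·9.81) = 0.294 m.

h_f ≈ 0.294 m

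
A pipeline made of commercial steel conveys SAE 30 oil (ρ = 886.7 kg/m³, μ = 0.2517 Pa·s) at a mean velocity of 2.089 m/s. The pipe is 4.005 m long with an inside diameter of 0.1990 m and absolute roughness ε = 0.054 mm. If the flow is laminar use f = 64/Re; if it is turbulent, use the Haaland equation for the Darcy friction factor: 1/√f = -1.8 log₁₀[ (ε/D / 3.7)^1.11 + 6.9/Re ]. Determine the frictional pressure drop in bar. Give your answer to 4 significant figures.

Reynolds number Re = ρVD/μ = 886.7 · 2.089 · 0.199 / 0.252 = 1464.
Re < 2300 → laminar flow, so f = 64/Re = 64/1464 = 0.0437 (the turbulent correlation is not needed).
Darcy-Weisbach: ΔP = f(L/D)(ρV²/2) = 0.0437·(4.005/0.199)·(886.7·2.089²/2) = 0.0437·20.13·1935 = 1702 Pa.
ΔP = 1702 Pa = 0.01702 bar.

ΔP ≈ 0.01702 bar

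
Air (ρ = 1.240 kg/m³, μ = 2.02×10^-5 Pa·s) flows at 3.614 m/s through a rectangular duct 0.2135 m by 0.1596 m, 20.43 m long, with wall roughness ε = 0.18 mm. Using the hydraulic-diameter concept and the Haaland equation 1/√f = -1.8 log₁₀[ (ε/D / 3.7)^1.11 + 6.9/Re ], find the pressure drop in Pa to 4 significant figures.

Hydraulic diameter D_h = 4A/P = 4·(0.2135·0.1596)/(2·(0.2135+0.1596)) = 0.1363/0.7462 = 0.1827 m.
Re = ρVD_h/μ = 1.24·3.614·0.1827/2.02e-05 = 4.052e+04.
ε/D_h = 0.00018/0.1827 = 0.000985; Haaland gives 1/√f = -1.8 log₁₀[0.000108+0.00017] = 6.401, so f = 0.02441.
ΔP = f(L/D_h)(ρV²/2) = 0.02441·20.43/0.1827·8.098 = 22.11 Pa.

ΔP ≈ 22.11 Pa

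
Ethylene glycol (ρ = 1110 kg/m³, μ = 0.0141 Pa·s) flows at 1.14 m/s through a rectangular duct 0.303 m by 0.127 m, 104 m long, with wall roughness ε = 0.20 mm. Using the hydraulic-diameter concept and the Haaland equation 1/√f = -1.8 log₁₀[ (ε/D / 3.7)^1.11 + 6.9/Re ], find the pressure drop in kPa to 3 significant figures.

ΔP ≈ 12.2 kPa

Hydraulic diameter D_h = 4A/P = 4·(0.303·0.127)/(2·(0.303+0.127)) = 0.1539/0.86 = 0.179 m.
Re = ρVD_h/μ = 1110·1.14·0.179/0.0141 = 1.606e+04.
ε/D_h = 0.0002/0.179 = 0.00112; Haaland gives 1/√f = -1.8 log₁₀[0.000124+0.00043] = 5.863, so f = 0.0291.
ΔP = f(L/D_h)(ρV²/2) = 0.0291·104/0.179·721.3 = 1.219e+04 Pa.
ΔP = 12.2 kPa.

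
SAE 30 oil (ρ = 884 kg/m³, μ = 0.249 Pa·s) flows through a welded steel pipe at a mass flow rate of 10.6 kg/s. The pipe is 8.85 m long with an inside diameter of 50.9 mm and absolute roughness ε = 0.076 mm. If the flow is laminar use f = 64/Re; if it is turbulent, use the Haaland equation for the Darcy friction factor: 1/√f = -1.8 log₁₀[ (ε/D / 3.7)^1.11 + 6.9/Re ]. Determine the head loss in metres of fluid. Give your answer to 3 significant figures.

h_f ≈ 18.5 m

A = πD²/4 = π(0.0509)²/4 = 0.002035 m²; mean velocity V = ṁ/(ρA) = 10.6/(884 · 0.002035) = 5.893 m/s.
Reynolds number Re = ρVD/μ = 884 · 5.893 · 0.0509 / 0.249 = 1065.
Re < 2300 → laminar flow, so f = 64/Re = 64/1065 = 0.0601 (the turbulent correlation is not needed).
Darcy-Weisbach: ΔP = f(L/D)(ρV²/2) = 0.0601·(8.85/0.0509)·(884·5.893²/2) = 0.0601·173.9·1.535e+04 = 1.604e+05 Pa.
Head loss h_f = ΔP/(ρg) = 1.604e+05/(884·9.81) = 18.5 m.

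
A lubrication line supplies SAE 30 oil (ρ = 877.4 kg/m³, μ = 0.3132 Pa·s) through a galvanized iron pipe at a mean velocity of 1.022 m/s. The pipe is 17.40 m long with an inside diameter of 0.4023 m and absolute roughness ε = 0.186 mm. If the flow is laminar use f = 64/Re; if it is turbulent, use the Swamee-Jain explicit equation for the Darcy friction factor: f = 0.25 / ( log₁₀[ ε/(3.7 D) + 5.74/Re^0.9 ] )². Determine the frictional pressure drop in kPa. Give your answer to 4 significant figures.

Reynolds number Re = ρVD/μ = 877.4 · 1.022 · 0.4023 / 0.313 = 1152.
Re < 2300 → laminar flow, so f = 64/Re = 64/1152 = 0.05557 (the turbulent correlation is not needed).
Darcy-Weisbach: ΔP = f(L/D)(ρV²/2) = 0.05557·(17.4/0.4023)·(877.4·1.022²/2) = 0.05557·43.25·458.2 = 1101 Pa.
ΔP = 1101 Pa = 1.101 kPa.

ΔP ≈ 1.101 kPa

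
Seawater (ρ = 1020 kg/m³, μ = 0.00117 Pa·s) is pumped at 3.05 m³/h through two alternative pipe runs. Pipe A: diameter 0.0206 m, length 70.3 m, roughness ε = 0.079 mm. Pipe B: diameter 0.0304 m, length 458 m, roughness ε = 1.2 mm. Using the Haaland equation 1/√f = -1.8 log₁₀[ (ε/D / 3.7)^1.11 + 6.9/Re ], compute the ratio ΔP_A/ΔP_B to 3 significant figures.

Pipe A: V = Q/A = 0.0008472/0.0003333 = 2.542 m/s; Re = 4.565e+04; ε/D = 0.00383; Haaland → f = 0.03023; ΔP_A = f(L/D)(ρV²/2) = 3.4e+05 Pa.
Pipe B: V = Q/A = 0.0008472/0.0007258 = 1.167 m/s; Re = 3.093e+04; ε/D = 0.0395; Haaland → f = 0.0653; ΔP_B = f(L/D)(ρV²/2) = 6.836e+05 Pa.
ΔP_A/ΔP_B = 3.4e+05/6.836e+05 = 0.497.

ΔP_A/ΔP_B ≈ 0.497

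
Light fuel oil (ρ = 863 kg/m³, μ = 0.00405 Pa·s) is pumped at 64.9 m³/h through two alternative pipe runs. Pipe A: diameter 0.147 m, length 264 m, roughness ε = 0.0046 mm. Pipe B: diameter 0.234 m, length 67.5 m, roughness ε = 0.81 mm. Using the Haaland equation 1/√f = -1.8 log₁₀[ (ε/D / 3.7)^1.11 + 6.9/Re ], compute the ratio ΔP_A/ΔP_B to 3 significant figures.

Pipe A: V = Q/A = 0.01803/0.01697 = 1.062 m/s; Re = 3.327e+04; ε/D = 3.13e-05; Haaland → f = 0.02281; ΔP_A = f(L/D)(ρV²/2) = 1.995e+04 Pa.
Pipe B: V = Q/A = 0.01803/0.04301 = 0.4192 m/s; Re = 2.09e+04; ε/D = 0.00346; Haaland → f = 0.03178; ΔP_B = f(L/D)(ρV²/2) = 695 Pa.
ΔP_A/ΔP_B = 1.995e+04/695 = 28.7.

ΔP_A/ΔP_B ≈ 28.7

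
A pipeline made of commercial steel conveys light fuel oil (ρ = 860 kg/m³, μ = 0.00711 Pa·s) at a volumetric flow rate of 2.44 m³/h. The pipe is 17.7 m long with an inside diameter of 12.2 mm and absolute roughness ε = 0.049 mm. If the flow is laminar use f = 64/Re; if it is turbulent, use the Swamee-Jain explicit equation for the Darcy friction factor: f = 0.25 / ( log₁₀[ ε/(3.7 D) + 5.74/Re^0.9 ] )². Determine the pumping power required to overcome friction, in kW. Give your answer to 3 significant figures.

P ≈ 0.542 kW

Q = 2.44 m³/h = 2.44/3600 = 0.0006778 m³/s.
Cross-sectional area A = πD²/4 = π(0.0122)²/4 = 0.0001169 m²; mean velocity V = Q/A = 0.0006778/0.0001169 = 5.798 m/s.
Reynolds number Re = ρVD/μ = 860 · 5.798 · 0.0122 / 0.00711 = 8556.
Re > 4000 → turbulent. Relative roughness ε/D = 4.9e-05/0.0122 = 0.00402. Swamee-Jain: f = 0.25/(log₁₀[0.00402/3.7 + 5.74/8556^0.9])² = 0.25/(log₁₀[0.00109 + 0.00166])² = 0.25/(-2.562)² = 0.0381.
Darcy-Weisbach: ΔP = f(L/D)(ρV²/2) = 0.0381·(17.7/0.0122)·(860·5.798²/2) = 0.0381·1451·1.446e+04 = 7.991e+05 Pa.
Pumping power P = QΔP = 0.0006778·7.991e+05 = 541.6 W = 0.542 kW.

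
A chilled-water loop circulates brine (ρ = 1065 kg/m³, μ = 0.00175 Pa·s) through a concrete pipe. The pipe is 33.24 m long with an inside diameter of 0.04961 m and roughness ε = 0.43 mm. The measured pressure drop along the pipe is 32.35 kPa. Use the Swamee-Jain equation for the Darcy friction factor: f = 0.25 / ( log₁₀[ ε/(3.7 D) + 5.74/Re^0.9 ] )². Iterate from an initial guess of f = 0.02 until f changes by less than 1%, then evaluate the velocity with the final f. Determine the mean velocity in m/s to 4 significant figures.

Rearranging Darcy-Weisbach: V = √(2·ΔP·D/(f·L·ρ)). With ε/D = 0.00043/0.04961 = 0.00867, iterate starting from f = 0.02:
  f = 0.02 → V = √(2·3.235e+04·0.04961/(0.02·33.24·1065)) = 2.129 m/s; Re = ρVD/μ = 6.428e+04; f → 0.03747
  f = 0.03747 → V = 1.555 m/s; Re = 4.696e+04; f → 0.0379
  f = 0.0379 → V = 1.547 m/s; Re = 4.67e+04; f → 0.0379
Converged (Δf/f < 1%). With the final f = 0.0379: V = √(2·3.235e+04·0.04961/(0.0379·33.24·1065)) = 1.547 m/s.

V ≈ 1.547 m/s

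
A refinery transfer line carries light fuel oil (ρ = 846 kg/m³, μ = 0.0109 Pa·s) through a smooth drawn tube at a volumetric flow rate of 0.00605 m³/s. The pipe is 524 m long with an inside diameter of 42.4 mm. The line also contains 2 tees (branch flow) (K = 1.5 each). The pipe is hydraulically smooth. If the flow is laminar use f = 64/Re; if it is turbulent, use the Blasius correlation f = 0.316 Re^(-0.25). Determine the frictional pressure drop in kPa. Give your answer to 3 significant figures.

ΔP ≈ 2810 kPa

Cross-sectional area A = πD²/4 = π(0.0424)²/4 = 0.001412 m²; mean velocity V = Q/A = 0.00605/0.001412 = 4.285 m/s.
Reynolds number Re = ρVD/μ = 846 · 4.285 · 0.0424 / 0.0109 = 1.41e+04.
Re > 4000 → turbulent. Smooth-pipe (Blasius): f = 0.316 Re^(-0.25) = 0.316/(1.41e+04)^0.25 = 0.029.
Total minor-loss coefficient ΣK = 2·1.5 = 3.
ΔP = [f·L/D + ΣK]·(ρV²/2) = [0.029·524/0.0424 + 3]·(846·4.285²/2) = [358.4 + 3]·7766 = 2.807e+06 Pa.
ΔP = 2.807e+06 Pa = 2810 kPa.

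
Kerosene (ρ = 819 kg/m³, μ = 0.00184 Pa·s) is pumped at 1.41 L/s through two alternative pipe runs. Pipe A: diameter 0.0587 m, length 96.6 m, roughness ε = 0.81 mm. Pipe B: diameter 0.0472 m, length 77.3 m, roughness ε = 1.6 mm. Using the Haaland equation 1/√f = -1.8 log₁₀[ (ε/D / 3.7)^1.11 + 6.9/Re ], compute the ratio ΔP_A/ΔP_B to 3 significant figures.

ΔP_A/ΔP_B ≈ 0.310

Pipe A: V = Q/A = 0.00141/0.002706 = 0.521 m/s; Re = 1.361e+04; ε/D = 0.0138; Haaland → f = 0.04572; ΔP_A = f(L/D)(ρV²/2) = 8365 Pa.
Pipe B: V = Q/A = 0.00141/0.00175 = 0.8058 m/s; Re = 1.693e+04; ε/D = 0.0339; Haaland → f = 0.06201; ΔP_B = f(L/D)(ρV²/2) = 2.701e+04 Pa.
ΔP_A/ΔP_B = 8365/2.701e+04 = 0.310.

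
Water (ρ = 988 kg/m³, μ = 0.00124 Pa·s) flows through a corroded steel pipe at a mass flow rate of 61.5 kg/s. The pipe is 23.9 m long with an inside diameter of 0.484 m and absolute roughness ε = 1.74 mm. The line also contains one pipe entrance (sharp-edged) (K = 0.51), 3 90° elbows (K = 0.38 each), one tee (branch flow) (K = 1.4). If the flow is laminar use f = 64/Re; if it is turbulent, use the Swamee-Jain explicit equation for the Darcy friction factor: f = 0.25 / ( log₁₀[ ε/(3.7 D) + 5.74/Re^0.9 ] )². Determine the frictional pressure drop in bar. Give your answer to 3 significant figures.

A = πD²/4 = π(0.484)²/4 = 0.184 m²; mean velocity V = ṁ/(ρA) = 61.5/(988 · 0.184) = 0.3383 m/s.
Reynolds number Re = ρVD/μ = 988 · 0.3383 · 0.484 / 0.00124 = 1.305e+05.
Re > 4000 → turbulent. Relative roughness ε/D = 0.00174/0.484 = 0.0036. Swamee-Jain: f = 0.25/(log₁₀[0.0036/3.7 + 5.74/1.305e+05^0.9])² = 0.25/(log₁₀[0.000972 + 0.000143])² = 0.25/(-2.953)² = 0.02867.
Total minor-loss coefficient ΣK = 1·0.51 + 3·0.38 + 1·1.4 = 3.05.
ΔP = [f·L/D + ΣK]·(ρV²/2) = [0.02867·23.9/0.484 + 3.05]·(988·0.3383²/2) = [1.416 + 3.05]·56.55 = 252.5 Pa.
ΔP = 252.5 Pa = 0.00253 bar.

ΔP ≈ 0.00253 bar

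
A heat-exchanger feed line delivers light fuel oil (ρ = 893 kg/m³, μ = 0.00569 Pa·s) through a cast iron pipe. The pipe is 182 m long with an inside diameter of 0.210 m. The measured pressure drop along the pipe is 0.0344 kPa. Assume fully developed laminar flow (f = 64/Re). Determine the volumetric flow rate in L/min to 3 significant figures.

Q ≈ 95.1 L/min

For laminar flow, f = 64/Re with Re = ρVD/μ, so Darcy-Weisbach reduces to ΔP = 32μLV/D². Solving for V: V = ΔP·D²/(32μL) = 34.4·(0.21)²/(32·0.00569·182) = 0.04578 m/s.
Check: Re = ρVD/μ = 893·0.04578·0.21/0.00569 = 1509 < 2300, so the laminar assumption holds.
Q = V·A = 0.04578·(π/4·0.21²) = 0.001586 m³/s = 95.1 L/min.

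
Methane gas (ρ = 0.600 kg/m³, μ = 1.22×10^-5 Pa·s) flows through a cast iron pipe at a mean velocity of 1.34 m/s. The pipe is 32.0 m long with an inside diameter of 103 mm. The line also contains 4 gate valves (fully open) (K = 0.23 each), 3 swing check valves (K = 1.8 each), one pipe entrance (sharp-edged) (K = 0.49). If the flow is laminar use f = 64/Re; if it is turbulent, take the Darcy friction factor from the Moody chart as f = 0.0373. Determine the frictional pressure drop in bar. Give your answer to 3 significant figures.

ΔP ≈ 9.91×10^-5 bar

Reynolds number Re = ρVD/μ = 0.6 · 1.34 · 0.103 / 1.22e-05 = 6788.
Re > 4000 → turbulent; use the Moody-chart value f = 0.0373.
Total minor-loss coefficient ΣK = 4·0.23 + 3·1.8 + 1·0.49 = 6.81.
ΔP = [f·L/D + ΣK]·(ρV²/2) = [0.0373·32/0.103 + 6.81]·(0.6·1.34²/2) = [11.59 + 6.81]·0.5387 = 9.911 Pa.
ΔP = 9.911 Pa = 9.91×10^-5 bar.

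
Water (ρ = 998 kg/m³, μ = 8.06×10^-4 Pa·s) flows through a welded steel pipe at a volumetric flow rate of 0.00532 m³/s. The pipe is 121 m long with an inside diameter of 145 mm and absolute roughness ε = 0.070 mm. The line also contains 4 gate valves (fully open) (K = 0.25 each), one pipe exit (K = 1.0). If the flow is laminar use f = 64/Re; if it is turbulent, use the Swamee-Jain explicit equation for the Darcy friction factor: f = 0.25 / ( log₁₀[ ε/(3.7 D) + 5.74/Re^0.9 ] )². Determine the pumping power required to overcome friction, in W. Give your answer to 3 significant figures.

P ≈ 5.62 W

Cross-sectional area A = πD²/4 = π(0.145)²/4 = 0.01651 m²; mean velocity V = Q/A = 0.00532/0.01651 = 0.3222 m/s.
Reynolds number Re = ρVD/μ = 998 · 0.3222 · 0.145 / 0.000806 = 5.784e+04.
Re > 4000 → turbulent. Relative roughness ε/D = 7e-05/0.145 = 0.000483. Swamee-Jain: f = 0.25/(log₁₀[0.000483/3.7 + 5.74/5.784e+04^0.9])² = 0.25/(log₁₀[0.00013 + 0.000297])² = 0.25/(-3.369)² = 0.02203.
Total minor-loss coefficient ΣK = 4·0.25 + 1·1 = 2.
ΔP = [f·L/D + ΣK]·(ρV²/2) = [0.02203·121/0.145 + 2]·(998·0.3222²/2) = [18.38 + 2]·51.79 = 1056 Pa.
Pumping power P = QΔP = 0.00532·1056 = 5.616 W = 5.62 W.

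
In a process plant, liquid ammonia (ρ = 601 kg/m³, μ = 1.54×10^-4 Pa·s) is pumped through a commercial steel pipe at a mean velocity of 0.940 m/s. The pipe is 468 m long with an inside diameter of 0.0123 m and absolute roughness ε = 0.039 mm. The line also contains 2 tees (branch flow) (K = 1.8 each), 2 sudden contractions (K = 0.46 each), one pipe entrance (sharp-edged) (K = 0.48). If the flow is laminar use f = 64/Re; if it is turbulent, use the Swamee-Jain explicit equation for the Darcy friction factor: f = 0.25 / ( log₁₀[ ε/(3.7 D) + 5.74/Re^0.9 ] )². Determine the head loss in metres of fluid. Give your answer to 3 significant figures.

h_f ≈ 50.8 m

Reynolds number Re = ρVD/μ = 601 · 0.94 · 0.0123 / 0.000154 = 4.512e+04.
Re > 4000 → turbulent. Relative roughness ε/D = 3.9e-05/0.0123 = 0.00317. Swamee-Jain: f = 0.25/(log₁₀[0.00317/3.7 + 5.74/4.512e+04^0.9])² = 0.25/(log₁₀[0.000857 + 0.000372])² = 0.25/(-2.911)² = 0.02951.
Total minor-loss coefficient ΣK = 2·1.8 + 2·0.46 + 1·0.48 = 5.
ΔP = [f·L/D + ΣK]·(ρV²/2) = [0.02951·468/0.0123 + 5]·(601·0.94²/2) = [1123 + 5]·265.5 = 2.995e+05 Pa.
Head loss h_f = ΔP/(ρg) = 2.995e+05/(601·9.81) = 50.8 m.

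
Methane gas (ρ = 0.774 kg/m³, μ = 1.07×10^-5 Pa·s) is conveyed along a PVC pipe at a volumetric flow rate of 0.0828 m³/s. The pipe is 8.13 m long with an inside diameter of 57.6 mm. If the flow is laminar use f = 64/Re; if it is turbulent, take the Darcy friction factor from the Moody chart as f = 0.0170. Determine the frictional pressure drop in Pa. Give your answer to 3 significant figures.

Cross-sectional area A = πD²/4 = π(0.0576)²/4 = 0.002606 m²; mean velocity V = Q/A = 0.0828/0.002606 = 31.78 m/s.
Reynolds number Re = ρVD/μ = 0.774 · 31.78 · 0.0576 / 1.07e-05 = 1.324e+05.
Re > 4000 → turbulent; use the Moody-chart value f = 0.0170.
Darcy-Weisbach: ΔP = f(L/D)(ρV²/2) = 0.017·(8.13/0.0576)·(0.774·31.78²/2) = 0.017·141.1·390.8 = 937.6 Pa.

ΔP ≈ 938 Pa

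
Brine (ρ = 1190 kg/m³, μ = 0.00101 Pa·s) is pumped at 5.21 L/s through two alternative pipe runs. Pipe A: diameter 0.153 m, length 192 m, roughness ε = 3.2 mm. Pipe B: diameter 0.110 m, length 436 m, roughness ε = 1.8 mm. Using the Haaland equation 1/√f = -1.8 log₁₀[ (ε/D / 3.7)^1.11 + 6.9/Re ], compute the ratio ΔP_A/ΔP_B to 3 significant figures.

Pipe A: V = Q/A = 0.00521/0.01839 = 0.2834 m/s; Re = 5.108e+04; ε/D = 0.0209; Haaland → f = 0.0503; ΔP_A = f(L/D)(ρV²/2) = 3016 Pa.
Pipe B: V = Q/A = 0.00521/0.009503 = 0.5482 m/s; Re = 7.105e+04; ε/D = 0.0164; Haaland → f = 0.04579; ΔP_B = f(L/D)(ρV²/2) = 3.245e+04 Pa.
ΔP_A/ΔP_B = 3016/3.245e+04 = 0.0929.

ΔP_A/ΔP_B ≈ 0.0929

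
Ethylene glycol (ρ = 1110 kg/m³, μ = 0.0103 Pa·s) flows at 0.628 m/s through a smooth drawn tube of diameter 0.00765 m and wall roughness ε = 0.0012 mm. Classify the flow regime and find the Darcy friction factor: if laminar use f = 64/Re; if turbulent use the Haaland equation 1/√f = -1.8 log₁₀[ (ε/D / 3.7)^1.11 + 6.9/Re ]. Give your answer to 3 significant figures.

Re = ρVD/μ = 1110·0.628·0.00765/0.0103 = 517.7.
Re < 2300 → laminar, so f = 64/Re = 0.1236 (roughness is irrelevant in laminar flow).

f ≈ 0.124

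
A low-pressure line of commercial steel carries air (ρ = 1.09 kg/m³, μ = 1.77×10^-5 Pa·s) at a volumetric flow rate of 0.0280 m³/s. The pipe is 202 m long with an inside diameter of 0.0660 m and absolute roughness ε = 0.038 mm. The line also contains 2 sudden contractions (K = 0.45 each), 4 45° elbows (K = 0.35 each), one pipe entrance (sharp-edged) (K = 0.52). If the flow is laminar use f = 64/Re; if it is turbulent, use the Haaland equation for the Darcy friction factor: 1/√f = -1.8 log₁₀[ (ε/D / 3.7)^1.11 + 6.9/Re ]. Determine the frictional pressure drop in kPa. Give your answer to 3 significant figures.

ΔP ≈ 2.80 kPa

Cross-sectional area A = πD²/4 = π(0.066)²/4 = 0.003421 m²; mean velocity V = Q/A = 0.028/0.003421 = 8.184 m/s.
Reynolds number Re = ρVD/μ = 1.09 · 8.184 · 0.066 / 1.77e-05 = 3.326e+04.
Re > 4000 → turbulent. Relative roughness ε/D = 3.8e-05/0.066 = 0.000576. Haaland: 1/√f = -1.8 log₁₀[(0.000576/3.7)^1.11 + 6.9/3.326e+04] = -1.8 log₁₀[5.93e-05 + 0.000207] = 6.433, so f = 0.02416.
Total minor-loss coefficient ΣK = 2·0.45 + 4·0.35 + 1·0.52 = 2.82.
ΔP = [f·L/D + ΣK]·(ρV²/2) = [0.02416·202/0.066 + 2.82]·(1.09·8.184²/2) = [73.96 + 2.82]·36.51 = 2803 Pa.
ΔP = 2803 Pa = 2.80 kPa.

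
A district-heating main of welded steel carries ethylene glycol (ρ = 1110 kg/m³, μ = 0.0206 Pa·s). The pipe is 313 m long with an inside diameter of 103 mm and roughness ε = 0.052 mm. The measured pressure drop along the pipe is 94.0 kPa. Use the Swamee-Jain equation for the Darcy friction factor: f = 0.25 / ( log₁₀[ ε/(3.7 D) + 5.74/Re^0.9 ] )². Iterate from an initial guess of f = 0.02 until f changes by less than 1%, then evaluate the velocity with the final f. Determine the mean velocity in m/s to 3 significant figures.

V ≈ 1.26 m/s

Rearranging Darcy-Weisbach: V = √(2·ΔP·D/(f·L·ρ)). With ε/D = 5.2e-05/0.103 = 0.000505, iterate starting from f = 0.02:
  f = 0.02 → V = √(2·9.4e+04·0.103/(0.02·313·1110)) = 1.669 m/s; Re = ρVD/μ = 9265; f → 0.03248
  f = 0.03248 → V = 1.31 m/s; Re = 7271; f → 0.03463
  f = 0.03463 → V = 1.269 m/s; Re = 7041; f → 0.03494
Converged (Δf/f < 1%). With the final f = 0.03494: V = √(2·9.4e+04·0.103/(0.03494·313·1110)) = 1.263 m/s.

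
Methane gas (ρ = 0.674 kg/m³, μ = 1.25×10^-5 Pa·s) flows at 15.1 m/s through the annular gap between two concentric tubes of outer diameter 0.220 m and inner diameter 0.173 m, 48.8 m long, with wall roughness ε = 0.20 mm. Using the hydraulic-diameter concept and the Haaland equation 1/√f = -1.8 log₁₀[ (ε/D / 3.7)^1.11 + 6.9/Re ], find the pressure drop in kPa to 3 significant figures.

Hydraulic diameter D_h = 4A/P = D_o - D_i = 0.22 - 0.173 = 0.047 m.
Re = ρVD_h/μ = 0.674·15.1·0.047/1.25e-05 = 3.827e+04.
ε/D_h = 0.0002/0.047 = 0.00426; Haaland gives 1/√f = -1.8 log₁₀[0.000546+0.00018] = 5.65, so f = 0.03133.
ΔP = f(L/D_h)(ρV²/2) = 0.03133·48.8/0.047·76.84 = 2500 Pa.
ΔP = 2.50 kPa.

ΔP ≈ 2.50 kPa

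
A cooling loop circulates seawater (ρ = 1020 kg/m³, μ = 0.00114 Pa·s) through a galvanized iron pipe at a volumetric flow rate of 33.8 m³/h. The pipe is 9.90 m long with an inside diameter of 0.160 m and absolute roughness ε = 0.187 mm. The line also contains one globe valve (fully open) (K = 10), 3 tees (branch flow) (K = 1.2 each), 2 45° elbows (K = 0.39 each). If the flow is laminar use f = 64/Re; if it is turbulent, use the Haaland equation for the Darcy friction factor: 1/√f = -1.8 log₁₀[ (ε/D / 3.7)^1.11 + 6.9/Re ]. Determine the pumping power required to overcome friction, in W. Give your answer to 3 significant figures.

Q = 33.8 m³/h = 33.8/3600 = 0.009389 m³/s.
Cross-sectional area A = πD²/4 = π(0.16)²/4 = 0.02011 m²; mean velocity V = Q/A = 0.009389/0.02011 = 0.467 m/s.
Reynolds number Re = ρVD/μ = 1020 · 0.467 · 0.16 / 0.00114 = 6.685e+04.
Re > 4000 → turbulent. Relative roughness ε/D = 0.000187/0.16 = 0.00117. Haaland: 1/√f = -1.8 log₁₀[(0.00117/3.7)^1.11 + 6.9/6.685e+04] = -1.8 log₁₀[0.00013 + 0.000103] = 6.538, so f = 0.0234.
Total minor-loss coefficient ΣK = 1·10 + 3·1.2 + 2·0.39 = 14.4.
ΔP = [f·L/D + ΣK]·(ρV²/2) = [0.0234·9.9/0.16 + 14.4]·(1020·0.467²/2) = [1.448 + 14.4]·111.2 = 1760 Pa.
Pumping power P = QΔP = 0.009389·1760 = 16.53 W = 16.5 W.

P ≈ 16.5 W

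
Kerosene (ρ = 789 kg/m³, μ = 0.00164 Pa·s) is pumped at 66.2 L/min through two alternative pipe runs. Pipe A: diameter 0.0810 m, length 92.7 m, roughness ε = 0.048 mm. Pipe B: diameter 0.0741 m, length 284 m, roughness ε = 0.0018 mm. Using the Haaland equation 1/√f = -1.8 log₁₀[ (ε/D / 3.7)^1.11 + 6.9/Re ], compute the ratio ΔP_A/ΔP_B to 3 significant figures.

Pipe A: V = Q/A = 0.001103/0.005153 = 0.2141 m/s; Re = 8344; ε/D = 0.000593; Haaland → f = 0.03315; ΔP_A = f(L/D)(ρV²/2) = 686.1 Pa.
Pipe B: V = Q/A = 0.001103/0.004312 = 0.2558 m/s; Re = 9121; ε/D = 2.43e-05; Haaland → f = 0.0317; ΔP_B = f(L/D)(ρV²/2) = 3138 Pa.
ΔP_A/ΔP_B = 686.1/3138 = 0.219.

ΔP_A/ΔP_B ≈ 0.219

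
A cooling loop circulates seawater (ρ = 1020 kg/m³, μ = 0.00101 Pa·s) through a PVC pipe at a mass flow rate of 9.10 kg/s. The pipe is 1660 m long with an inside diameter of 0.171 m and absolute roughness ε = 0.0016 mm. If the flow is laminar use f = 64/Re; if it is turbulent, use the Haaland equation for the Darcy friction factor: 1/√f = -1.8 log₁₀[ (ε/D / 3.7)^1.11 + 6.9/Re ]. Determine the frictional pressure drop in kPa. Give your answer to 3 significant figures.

ΔP ≈ 14.5 kPa

A = πD²/4 = π(0.171)²/4 = 0.02297 m²; mean velocity V = ṁ/(ρA) = 9.1/(1020 · 0.02297) = 0.3885 m/s.
Reynolds number Re = ρVD/μ = 1020 · 0.3885 · 0.171 / 0.00101 = 6.709e+04.
Re > 4000 → turbulent. Relative roughness ε/D = 1.6e-06/0.171 = 9.36e-06. Haaland: 1/√f = -1.8 log₁₀[(9.36e-06/3.7)^1.11 + 6.9/6.709e+04] = -1.8 log₁₀[6.13e-07 + 0.000103] = 7.173, so f = 0.01943.
Darcy-Weisbach: ΔP = f(L/D)(ρV²/2) = 0.01943·(1660/0.171)·(1020·0.3885²/2) = 0.01943·9708·76.96 = 1.452e+04 Pa.
ΔP = 1.452e+04 Pa = 14.5 kPa.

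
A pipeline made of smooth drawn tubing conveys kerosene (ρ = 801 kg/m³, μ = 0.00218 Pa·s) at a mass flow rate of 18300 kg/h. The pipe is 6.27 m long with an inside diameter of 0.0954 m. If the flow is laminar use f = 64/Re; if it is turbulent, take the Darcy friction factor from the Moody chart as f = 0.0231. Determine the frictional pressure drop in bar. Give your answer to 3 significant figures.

ΔP ≈ 0.00479 bar

ṁ = 18300 kg/h = 18300/3600 = 5.083 kg/s.
A = πD²/4 = π(0.0954)²/4 = 0.007148 m²; mean velocity V = ṁ/(ρA) = 5.083/(801 · 0.007148) = 0.8878 m/s.
Reynolds number Re = ρVD/μ = 801 · 0.8878 · 0.0954 / 0.00218 = 3.112e+04.
Re > 4000 → turbulent; use the Moody-chart value f = 0.0231.
Darcy-Weisbach: ΔP = f(L/D)(ρV²/2) = 0.0231·(6.27/0.0954)·(801·0.8878²/2) = 0.0231·65.72·315.7 = 479.3 Pa.
ΔP = 479.3 Pa = 0.00479 bar.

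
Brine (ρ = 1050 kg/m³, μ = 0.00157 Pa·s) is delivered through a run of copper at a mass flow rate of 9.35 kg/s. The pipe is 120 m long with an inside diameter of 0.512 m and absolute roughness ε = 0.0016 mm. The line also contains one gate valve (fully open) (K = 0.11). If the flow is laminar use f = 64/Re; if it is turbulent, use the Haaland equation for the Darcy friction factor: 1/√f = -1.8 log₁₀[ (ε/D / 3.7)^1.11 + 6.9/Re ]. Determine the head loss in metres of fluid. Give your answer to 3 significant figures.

A = πD²/4 = π(0.512)²/4 = 0.2059 m²; mean velocity V = ṁ/(ρA) = 9.35/(1050 · 0.2059) = 0.04325 m/s.
Reynolds number Re = ρVD/μ = 1050 · 0.04325 · 0.512 / 0.00157 = 1.481e+04.
Re > 4000 → turbulent. Relative roughness ε/D = 1.6e-06/0.512 = 3.13e-06. Haaland: 1/√f = -1.8 log₁₀[(3.13e-06/3.7)^1.11 + 6.9/1.481e+04] = -1.8 log₁₀[1.81e-07 + 0.000466] = 5.997, so f = 0.02781.
Total minor-loss coefficient ΣK = 1·0.11 = 0.11.
ΔP = [f·L/D + ΣK]·(ρV²/2) = [0.02781·120/0.512 + 0.11]·(1050·0.04325²/2) = [6.517 + 0.11]·0.9821 = 6.509 Pa.
Head loss h_f = ΔP/(ρg) = 6.509/(1050·9.81) = 6.32×10^-4 m.

h_f ≈ 6.32×10^-4 m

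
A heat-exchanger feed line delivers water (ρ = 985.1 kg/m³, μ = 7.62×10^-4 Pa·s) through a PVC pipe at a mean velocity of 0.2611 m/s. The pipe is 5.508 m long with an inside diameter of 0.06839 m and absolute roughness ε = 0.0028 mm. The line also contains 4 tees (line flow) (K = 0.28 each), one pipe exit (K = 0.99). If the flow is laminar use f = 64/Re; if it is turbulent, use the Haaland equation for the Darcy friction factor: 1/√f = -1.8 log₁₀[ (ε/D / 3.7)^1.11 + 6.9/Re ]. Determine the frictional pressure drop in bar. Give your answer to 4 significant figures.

ΔP ≈ 0.001382 bar

Reynolds number Re = ρVD/μ = 985.1 · 0.2611 · 0.06839 / 0.000762 = 2.308e+04.
Re > 4000 → turbulent. Relative roughness ε/D = 2.8e-06/0.06839 = 4.09e-05. Haaland: 1/√f = -1.8 log₁₀[(4.09e-05/3.7)^1.11 + 6.9/2.308e+04] = -1.8 log₁₀[3.15e-06 + 0.000299] = 6.336, so f = 0.02491.
Total minor-loss coefficient ΣK = 4·0.28 + 1·0.99 = 2.11.
ΔP = [f·L/D + ΣK]·(ρV²/2) = [0.02491·5.508/0.06839 + 2.11]·(985.1·0.2611²/2) = [2.006 + 2.11]·33.58 = 138.2 Pa.
ΔP = 138.2 Pa = 0.001382 bar.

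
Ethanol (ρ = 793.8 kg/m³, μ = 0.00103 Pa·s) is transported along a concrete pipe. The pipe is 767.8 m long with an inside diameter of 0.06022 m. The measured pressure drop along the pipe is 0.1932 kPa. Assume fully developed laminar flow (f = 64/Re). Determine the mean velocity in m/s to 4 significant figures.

V ≈ 0.02769 m/s

For laminar flow, f = 64/Re with Re = ρVD/μ, so Darcy-Weisbach reduces to ΔP = 32μLV/D². Solving for V: V = ΔP·D²/(32μL) = 193.2·(0.06022)²/(32·0.00103·767.8) = 0.02769 m/s.
Check: Re = ρVD/μ = 793.8·0.02769·0.06022/0.00103 = 1285 < 2300, so the laminar assumption holds.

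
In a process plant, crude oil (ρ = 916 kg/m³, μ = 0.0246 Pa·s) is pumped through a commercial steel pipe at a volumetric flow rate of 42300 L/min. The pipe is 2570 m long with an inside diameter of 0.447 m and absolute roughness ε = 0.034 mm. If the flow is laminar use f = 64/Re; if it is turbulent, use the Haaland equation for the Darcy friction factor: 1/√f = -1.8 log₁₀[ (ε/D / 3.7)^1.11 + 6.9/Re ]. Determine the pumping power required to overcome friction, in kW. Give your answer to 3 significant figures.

Q = 42300 L/min = 42300/60000 = 0.705 m³/s.
Cross-sectional area A = πD²/4 = π(0.447)²/4 = 0.1569 m²; mean velocity V = Q/A = 0.705/0.1569 = 4.492 m/s.
Reynolds number Re = ρVD/μ = 916 · 4.492 · 0.447 / 0.0246 = 7.477e+04.
Re > 4000 → turbulent. Relative roughness ε/D = 3.4e-05/0.447 = 7.61e-05. Haaland: 1/√f = -1.8 log₁₀[(7.61e-05/3.7)^1.11 + 6.9/7.477e+04] = -1.8 log₁₀[6.27e-06 + 9.23e-05] = 7.211, so f = 0.01923.
Darcy-Weisbach: ΔP = f(L/D)(ρV²/2) = 0.01923·(2570/0.447)·(916·4.492²/2) = 0.01923·5749·9243 = 1.022e+06 Pa.
Pumping power P = QΔP = 0.705·1.022e+06 = 720500 W = 720 kW.

P ≈ 720 kW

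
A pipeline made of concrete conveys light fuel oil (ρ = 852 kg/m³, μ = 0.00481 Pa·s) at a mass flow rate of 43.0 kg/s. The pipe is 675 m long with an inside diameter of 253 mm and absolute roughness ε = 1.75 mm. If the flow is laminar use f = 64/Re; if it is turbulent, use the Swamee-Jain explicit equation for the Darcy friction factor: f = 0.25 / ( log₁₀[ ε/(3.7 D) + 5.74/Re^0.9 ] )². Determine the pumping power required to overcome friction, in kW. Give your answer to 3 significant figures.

P ≈ 2.06 kW

A = πD²/4 = π(0.253)²/4 = 0.05027 m²; mean velocity V = ṁ/(ρA) = 43/(852 · 0.05027) = 1.004 m/s.
Reynolds number Re = ρVD/μ = 852 · 1.004 · 0.253 / 0.00481 = 4.499e+04.
Re > 4000 → turbulent. Relative roughness ε/D = 0.00175/0.253 = 0.00692. Swamee-Jain: f = 0.25/(log₁₀[0.00692/3.7 + 5.74/4.499e+04^0.9])² = 0.25/(log₁₀[0.00187 + 0.000372])² = 0.25/(-2.649)² = 0.03562.
Darcy-Weisbach: ΔP = f(L/D)(ρV²/2) = 0.03562·(675/0.253)·(852·1.004²/2) = 0.03562·2668·429.3 = 4.08e+04 Pa.
Q = ṁ/ρ = 43/852 = 0.05047 m³/s.
Pumping power P = QΔP = 0.05047·4.08e+04 = 2059 W = 2.06 kW.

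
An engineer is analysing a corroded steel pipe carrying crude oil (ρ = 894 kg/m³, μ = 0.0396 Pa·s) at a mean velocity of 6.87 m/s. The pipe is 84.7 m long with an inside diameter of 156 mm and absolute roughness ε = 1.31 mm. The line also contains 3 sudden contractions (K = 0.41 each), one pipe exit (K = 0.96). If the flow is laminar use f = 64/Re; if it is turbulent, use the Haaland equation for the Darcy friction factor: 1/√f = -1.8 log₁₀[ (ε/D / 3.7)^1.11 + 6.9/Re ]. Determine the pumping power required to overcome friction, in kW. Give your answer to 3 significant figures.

P ≈ 63.6 kW

Reynolds number Re = ρVD/μ = 894 · 6.87 · 0.156 / 0.0396 = 2.419e+04.
Re > 4000 → turbulent. Relative roughness ε/D = 0.00131/0.156 = 0.0084. Haaland: 1/√f = -1.8 log₁₀[(0.0084/3.7)^1.11 + 6.9/2.419e+04] = -1.8 log₁₀[0.00116 + 0.000285] = 5.111, so f = 0.03828.
Total minor-loss coefficient ΣK = 3·0.41 + 1·0.96 = 2.19.
ΔP = [f·L/D + ΣK]·(ρV²/2) = [0.03828·84.7/0.156 + 2.19]·(894·6.87²/2) = [20.78 + 2.19]·2.11e+04 = 4.847e+05 Pa.
Q = V·A = 6.87·0.01911 = 0.1313 m³/s.
Pumping power P = QΔP = 0.1313·4.847e+05 = 63640 W = 63.6 kW.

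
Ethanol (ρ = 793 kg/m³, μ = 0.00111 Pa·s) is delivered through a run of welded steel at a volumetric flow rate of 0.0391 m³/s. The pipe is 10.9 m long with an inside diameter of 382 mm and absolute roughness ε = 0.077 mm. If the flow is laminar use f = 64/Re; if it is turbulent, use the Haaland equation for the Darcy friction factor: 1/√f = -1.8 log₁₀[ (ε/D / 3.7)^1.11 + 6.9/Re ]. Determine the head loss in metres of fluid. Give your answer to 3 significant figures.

Cross-sectional area A = πD²/4 = π(0.382)²/4 = 0.1146 m²; mean velocity V = Q/A = 0.0391/0.1146 = 0.3412 m/s.
Reynolds number Re = ρVD/μ = 793 · 0.3412 · 0.382 / 0.00111 = 9.311e+04.
Re > 4000 → turbulent. Relative roughness ε/D = 7.7e-05/0.382 = 0.000202. Haaland: 1/√f = -1.8 log₁₀[(0.000202/3.7)^1.11 + 6.9/9.311e+04] = -1.8 log₁₀[1.85e-05 + 7.41e-05] = 7.26, so f = 0.01897.
Darcy-Weisbach: ΔP = f(L/D)(ρV²/2) = 0.01897·(10.9/0.382)·(793·0.3412²/2) = 0.01897·28.53·46.15 = 24.98 Pa.
Head loss h_f = ΔP/(ρg) = 24.98/(793·9.81) = 0.00321 m.

h_f ≈ 0.00321 m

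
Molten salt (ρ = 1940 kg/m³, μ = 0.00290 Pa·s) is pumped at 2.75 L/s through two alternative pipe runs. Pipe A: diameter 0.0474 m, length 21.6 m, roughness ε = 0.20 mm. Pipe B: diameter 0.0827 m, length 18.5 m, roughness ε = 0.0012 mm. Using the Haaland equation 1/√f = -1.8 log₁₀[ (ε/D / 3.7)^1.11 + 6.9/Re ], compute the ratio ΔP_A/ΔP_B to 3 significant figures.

ΔP_A/ΔP_B ≈ 24.5

Pipe A: V = Q/A = 0.00275/0.001765 = 1.558 m/s; Re = 4.942e+04; ε/D = 0.00422; Haaland → f = 0.03077; ΔP_A = f(L/D)(ρV²/2) = 3.304e+04 Pa.
Pipe B: V = Q/A = 0.00275/0.005372 = 0.512 m/s; Re = 2.832e+04; ε/D = 1.45e-05; Haaland → f = 0.02366; ΔP_B = f(L/D)(ρV²/2) = 1346 Pa.
ΔP_A/ΔP_B = 3.304e+04/1346 = 24.5.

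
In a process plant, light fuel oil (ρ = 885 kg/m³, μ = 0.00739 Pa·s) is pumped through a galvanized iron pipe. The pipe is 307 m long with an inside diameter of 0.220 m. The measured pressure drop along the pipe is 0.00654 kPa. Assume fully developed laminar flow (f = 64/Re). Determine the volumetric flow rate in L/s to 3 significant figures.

For laminar flow, f = 64/Re with Re = ρVD/μ, so Darcy-Weisbach reduces to ΔP = 32μLV/D². Solving for V: V = ΔP·D²/(32μL) = 6.54·(0.22)²/(32·0.00739·307) = 0.00436 m/s.
Check: Re = ρVD/μ = 885·0.00436·0.22/0.00739 = 114.9 < 2300, so the laminar assumption holds.
Q = V·A = 0.00436·(π/4·0.22²) = 0.0001657 m³/s = 0.166 L/s.

Q ≈ 0.166 L/s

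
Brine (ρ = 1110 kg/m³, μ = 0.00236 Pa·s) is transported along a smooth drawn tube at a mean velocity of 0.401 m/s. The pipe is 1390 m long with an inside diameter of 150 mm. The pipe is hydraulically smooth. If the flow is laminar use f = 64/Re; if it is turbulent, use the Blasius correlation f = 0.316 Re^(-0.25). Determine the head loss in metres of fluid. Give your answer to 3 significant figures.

h_f ≈ 1.85 m

Reynolds number Re = ρVD/μ = 1110 · 0.401 · 0.15 / 0.00236 = 2.829e+04.
Re > 4000 → turbulent. Smooth-pipe (Blasius): f = 0.316 Re^(-0.25) = 0.316/(2.829e+04)^0.25 = 0.02437.
Darcy-Weisbach: ΔP = f(L/D)(ρV²/2) = 0.02437·(1390/0.15)·(1110·0.401²/2) = 0.02437·9267·89.24 = 2.015e+04 Pa.
Head loss h_f = ΔP/(ρg) = 2.015e+04/(1110·9.81) = 1.85 m.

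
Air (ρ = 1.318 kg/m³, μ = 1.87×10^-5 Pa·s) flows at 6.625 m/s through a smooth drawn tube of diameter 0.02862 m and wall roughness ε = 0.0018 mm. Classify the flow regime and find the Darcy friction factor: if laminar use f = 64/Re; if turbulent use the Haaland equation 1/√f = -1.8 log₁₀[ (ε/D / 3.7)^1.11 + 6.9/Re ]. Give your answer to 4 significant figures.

Re = ρVD/μ = 1.318·6.625·0.02862/1.87e-05 = 1.336e+04.
Re > 4000 → turbulent. ε/D = 1.8e-06/0.02862 = 6.29e-05; Haaland: 1/√f = -1.8 log₁₀[5.08e-06 + 0.000516] = 5.909, so f = 0.02864.

f ≈ 0.02864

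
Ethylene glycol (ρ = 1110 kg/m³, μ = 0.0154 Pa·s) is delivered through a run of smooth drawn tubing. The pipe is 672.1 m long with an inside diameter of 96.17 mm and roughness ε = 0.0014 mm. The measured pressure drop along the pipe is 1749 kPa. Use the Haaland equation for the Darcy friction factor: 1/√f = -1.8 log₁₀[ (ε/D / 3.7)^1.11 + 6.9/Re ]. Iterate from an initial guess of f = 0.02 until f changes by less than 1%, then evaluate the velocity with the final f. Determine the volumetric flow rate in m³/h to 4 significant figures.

Q ≈ 115.2 m³/h

Rearranging Darcy-Weisbach: V = √(2·ΔP·D/(f·L·ρ)). With ε/D = 1.4e-06/0.09617 = 1.46e-05, iterate starting from f = 0.02:
  f = 0.02 → V = √(2·1.749e+06·0.09617/(0.02·672.1·1110)) = 4.748 m/s; Re = ρVD/μ = 3.291e+04; f → 0.02283
  f = 0.02283 → V = 4.444 m/s; Re = 3.08e+04; f → 0.02319
  f = 0.02319 → V = 4.409 m/s; Re = 3.056e+04; f → 0.02324
Converged (Δf/f < 1%). With the final f = 0.02324: V = √(2·1.749e+06·0.09617/(0.02324·672.1·1110)) = 4.405 m/s.
Q = V·A = 4.405·(π/4·0.09617²) = 0.032 m³/s = 115.2 m³/h.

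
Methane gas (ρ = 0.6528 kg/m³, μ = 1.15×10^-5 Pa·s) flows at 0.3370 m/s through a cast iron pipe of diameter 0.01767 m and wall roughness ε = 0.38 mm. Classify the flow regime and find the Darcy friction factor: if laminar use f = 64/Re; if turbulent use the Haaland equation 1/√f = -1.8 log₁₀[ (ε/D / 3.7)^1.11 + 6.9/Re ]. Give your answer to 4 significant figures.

Re = ρVD/μ = 0.6528·0.337·0.01767/1.15e-05 = 338.
Re < 2300 → laminar, so f = 64/Re = 0.1893 (roughness is irrelevant in laminar flow).

f ≈ 0.1893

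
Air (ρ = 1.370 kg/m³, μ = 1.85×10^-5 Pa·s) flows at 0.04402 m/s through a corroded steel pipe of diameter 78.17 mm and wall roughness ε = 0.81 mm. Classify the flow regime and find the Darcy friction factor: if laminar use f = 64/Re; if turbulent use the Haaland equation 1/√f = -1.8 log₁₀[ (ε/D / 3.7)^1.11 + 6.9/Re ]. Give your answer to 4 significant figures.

Re = ρVD/μ = 1.37·0.04402·0.07817/1.85e-05 = 254.8.
Re < 2300 → laminar, so f = 64/Re = 0.2512 (roughness is irrelevant in laminar flow).

f ≈ 0.2512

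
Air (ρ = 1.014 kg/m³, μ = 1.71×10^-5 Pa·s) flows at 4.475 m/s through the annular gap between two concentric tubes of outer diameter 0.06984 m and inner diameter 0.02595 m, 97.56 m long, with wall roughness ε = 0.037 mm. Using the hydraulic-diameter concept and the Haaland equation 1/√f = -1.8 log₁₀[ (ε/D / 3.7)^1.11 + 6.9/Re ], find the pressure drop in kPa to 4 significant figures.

ΔP ≈ 0.6951 kPa

Hydraulic diameter D_h = 4A/P = D_o - D_i = 0.06984 - 0.02595 = 0.04389 m.
Re = ρVD_h/μ = 1.014·4.475·0.04389/1.71e-05 = 1.165e+04.
ε/D_h = 3.7e-05/0.04389 = 0.000843; Haaland gives 1/√f = -1.8 log₁₀[9.06e-05+0.000592] = 5.698, so f = 0.0308.
ΔP = f(L/D_h)(ρV²/2) = 0.0308·97.56/0.04389·10.15 = 695.1 Pa.
ΔP = 0.6951 kPa.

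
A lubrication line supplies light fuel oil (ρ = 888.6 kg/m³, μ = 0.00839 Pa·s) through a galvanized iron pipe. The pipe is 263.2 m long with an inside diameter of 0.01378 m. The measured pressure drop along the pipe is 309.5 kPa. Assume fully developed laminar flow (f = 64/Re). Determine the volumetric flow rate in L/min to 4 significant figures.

For laminar flow, f = 64/Re with Re = ρVD/μ, so Darcy-Weisbach reduces to ΔP = 32μLV/D². Solving for V: V = ΔP·D²/(32μL) = 3.095e+05·(0.01378)²/(32·0.00839·263.2) = 0.8317 m/s.
Check: Re = ρVD/μ = 888.6·0.8317·0.01378/0.00839 = 1214 < 2300, so the laminar assumption holds.
Q = V·A = 0.8317·(π/4·0.01378²) = 0.000124 m³/s = 7.442 L/min.

Q ≈ 7.442 L/min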